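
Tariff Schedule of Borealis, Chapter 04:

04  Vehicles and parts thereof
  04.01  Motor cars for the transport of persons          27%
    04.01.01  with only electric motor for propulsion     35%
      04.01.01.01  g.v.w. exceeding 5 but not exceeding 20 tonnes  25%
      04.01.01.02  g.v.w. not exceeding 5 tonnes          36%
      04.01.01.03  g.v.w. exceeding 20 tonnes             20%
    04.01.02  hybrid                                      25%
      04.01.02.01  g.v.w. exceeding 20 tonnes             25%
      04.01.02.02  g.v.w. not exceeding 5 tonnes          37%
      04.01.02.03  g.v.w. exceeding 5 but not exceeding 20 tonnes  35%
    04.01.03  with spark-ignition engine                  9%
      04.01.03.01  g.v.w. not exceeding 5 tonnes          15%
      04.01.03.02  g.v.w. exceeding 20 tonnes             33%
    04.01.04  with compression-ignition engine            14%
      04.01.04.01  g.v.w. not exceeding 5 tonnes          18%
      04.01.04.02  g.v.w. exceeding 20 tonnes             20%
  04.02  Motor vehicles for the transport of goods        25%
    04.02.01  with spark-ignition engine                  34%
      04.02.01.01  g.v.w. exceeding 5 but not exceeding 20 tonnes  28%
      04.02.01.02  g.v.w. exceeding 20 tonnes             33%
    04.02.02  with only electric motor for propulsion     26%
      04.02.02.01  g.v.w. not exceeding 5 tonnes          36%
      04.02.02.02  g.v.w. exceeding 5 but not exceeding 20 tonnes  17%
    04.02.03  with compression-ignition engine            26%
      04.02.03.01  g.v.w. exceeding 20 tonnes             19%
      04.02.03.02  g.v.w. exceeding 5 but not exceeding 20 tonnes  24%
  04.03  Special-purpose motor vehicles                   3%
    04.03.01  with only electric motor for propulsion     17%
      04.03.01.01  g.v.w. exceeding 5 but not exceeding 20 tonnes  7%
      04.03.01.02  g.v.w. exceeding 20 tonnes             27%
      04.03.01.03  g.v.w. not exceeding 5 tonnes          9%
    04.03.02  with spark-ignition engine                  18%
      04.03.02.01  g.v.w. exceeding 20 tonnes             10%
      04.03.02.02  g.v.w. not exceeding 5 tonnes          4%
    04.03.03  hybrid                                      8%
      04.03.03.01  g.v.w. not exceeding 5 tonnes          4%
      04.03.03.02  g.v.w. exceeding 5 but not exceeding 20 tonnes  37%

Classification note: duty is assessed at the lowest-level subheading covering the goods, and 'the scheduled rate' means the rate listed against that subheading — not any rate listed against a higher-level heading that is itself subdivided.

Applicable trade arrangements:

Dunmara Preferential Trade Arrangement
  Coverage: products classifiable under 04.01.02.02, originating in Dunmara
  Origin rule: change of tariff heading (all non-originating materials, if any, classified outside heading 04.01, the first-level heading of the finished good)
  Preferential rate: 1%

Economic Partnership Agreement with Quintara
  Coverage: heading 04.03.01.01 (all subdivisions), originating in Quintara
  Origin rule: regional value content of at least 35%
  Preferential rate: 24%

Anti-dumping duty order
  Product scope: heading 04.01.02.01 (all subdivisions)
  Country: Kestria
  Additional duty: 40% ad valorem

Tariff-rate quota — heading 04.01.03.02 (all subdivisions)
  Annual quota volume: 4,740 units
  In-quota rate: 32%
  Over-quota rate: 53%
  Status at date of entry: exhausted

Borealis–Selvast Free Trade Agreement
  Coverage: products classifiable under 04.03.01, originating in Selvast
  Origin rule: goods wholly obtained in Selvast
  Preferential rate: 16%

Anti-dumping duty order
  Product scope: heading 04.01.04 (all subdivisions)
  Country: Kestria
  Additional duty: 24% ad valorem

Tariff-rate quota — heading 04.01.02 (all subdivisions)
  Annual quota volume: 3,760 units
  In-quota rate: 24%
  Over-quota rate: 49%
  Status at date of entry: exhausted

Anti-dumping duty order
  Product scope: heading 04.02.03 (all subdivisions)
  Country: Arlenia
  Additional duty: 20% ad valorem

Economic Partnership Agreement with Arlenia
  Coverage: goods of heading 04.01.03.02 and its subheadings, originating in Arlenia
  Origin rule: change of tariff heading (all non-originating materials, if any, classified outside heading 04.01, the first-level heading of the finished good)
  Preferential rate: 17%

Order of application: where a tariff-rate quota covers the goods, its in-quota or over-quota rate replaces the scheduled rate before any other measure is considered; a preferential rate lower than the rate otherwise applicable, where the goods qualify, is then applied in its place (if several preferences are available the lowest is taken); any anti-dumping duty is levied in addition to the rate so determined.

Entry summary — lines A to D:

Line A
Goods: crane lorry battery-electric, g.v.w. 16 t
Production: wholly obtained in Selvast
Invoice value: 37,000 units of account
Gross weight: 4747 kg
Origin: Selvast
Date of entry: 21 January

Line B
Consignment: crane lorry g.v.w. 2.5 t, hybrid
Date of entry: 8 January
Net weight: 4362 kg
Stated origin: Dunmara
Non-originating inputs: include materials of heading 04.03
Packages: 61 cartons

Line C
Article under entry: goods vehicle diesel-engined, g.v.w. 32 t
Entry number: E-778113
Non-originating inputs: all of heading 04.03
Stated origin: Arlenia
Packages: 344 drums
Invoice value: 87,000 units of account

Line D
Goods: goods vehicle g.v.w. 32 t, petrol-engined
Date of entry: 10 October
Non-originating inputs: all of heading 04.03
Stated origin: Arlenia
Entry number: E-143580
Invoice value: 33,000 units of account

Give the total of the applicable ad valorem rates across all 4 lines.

Line A: crane lorry → 04.03; battery-electric → 04.03.01; g.v.w. 16 t → 04.03.01.01. Scheduled 7%. Selvast agreement on 04.03.01: wholly obtained → 16% available; preference 16% not lower than 7% → no reduction. → 7%.
Line B: crane lorry → 04.03; hybrid → 04.03.03; g.v.w. 2.5 t → 04.03.03.01. Scheduled 4%. Dunmara agreement on 04.01.02.02: 04.03.03.01 not covered. → 4%.
Line C: goods vehicle → 04.02; diesel-engined → 04.02.03; g.v.w. 32 t → 04.02.03.01. Scheduled 19%. Arlenia agreement on 04.01.03.02: 04.02.03.01 not covered; anti-dumping (Arlenia, 04.02.03): +20%; total 19% + 20% = 39%. → 39%.
Line D: goods vehicle → 04.02; petrol-engined → 04.02.01; g.v.w. 32 t → 04.02.01.02. Scheduled 33%. Arlenia agreement on 04.01.03.02: 04.02.01.02 not covered. → 33%.
Sum: 7% + 4% + 39% + 33% = 83%.

83%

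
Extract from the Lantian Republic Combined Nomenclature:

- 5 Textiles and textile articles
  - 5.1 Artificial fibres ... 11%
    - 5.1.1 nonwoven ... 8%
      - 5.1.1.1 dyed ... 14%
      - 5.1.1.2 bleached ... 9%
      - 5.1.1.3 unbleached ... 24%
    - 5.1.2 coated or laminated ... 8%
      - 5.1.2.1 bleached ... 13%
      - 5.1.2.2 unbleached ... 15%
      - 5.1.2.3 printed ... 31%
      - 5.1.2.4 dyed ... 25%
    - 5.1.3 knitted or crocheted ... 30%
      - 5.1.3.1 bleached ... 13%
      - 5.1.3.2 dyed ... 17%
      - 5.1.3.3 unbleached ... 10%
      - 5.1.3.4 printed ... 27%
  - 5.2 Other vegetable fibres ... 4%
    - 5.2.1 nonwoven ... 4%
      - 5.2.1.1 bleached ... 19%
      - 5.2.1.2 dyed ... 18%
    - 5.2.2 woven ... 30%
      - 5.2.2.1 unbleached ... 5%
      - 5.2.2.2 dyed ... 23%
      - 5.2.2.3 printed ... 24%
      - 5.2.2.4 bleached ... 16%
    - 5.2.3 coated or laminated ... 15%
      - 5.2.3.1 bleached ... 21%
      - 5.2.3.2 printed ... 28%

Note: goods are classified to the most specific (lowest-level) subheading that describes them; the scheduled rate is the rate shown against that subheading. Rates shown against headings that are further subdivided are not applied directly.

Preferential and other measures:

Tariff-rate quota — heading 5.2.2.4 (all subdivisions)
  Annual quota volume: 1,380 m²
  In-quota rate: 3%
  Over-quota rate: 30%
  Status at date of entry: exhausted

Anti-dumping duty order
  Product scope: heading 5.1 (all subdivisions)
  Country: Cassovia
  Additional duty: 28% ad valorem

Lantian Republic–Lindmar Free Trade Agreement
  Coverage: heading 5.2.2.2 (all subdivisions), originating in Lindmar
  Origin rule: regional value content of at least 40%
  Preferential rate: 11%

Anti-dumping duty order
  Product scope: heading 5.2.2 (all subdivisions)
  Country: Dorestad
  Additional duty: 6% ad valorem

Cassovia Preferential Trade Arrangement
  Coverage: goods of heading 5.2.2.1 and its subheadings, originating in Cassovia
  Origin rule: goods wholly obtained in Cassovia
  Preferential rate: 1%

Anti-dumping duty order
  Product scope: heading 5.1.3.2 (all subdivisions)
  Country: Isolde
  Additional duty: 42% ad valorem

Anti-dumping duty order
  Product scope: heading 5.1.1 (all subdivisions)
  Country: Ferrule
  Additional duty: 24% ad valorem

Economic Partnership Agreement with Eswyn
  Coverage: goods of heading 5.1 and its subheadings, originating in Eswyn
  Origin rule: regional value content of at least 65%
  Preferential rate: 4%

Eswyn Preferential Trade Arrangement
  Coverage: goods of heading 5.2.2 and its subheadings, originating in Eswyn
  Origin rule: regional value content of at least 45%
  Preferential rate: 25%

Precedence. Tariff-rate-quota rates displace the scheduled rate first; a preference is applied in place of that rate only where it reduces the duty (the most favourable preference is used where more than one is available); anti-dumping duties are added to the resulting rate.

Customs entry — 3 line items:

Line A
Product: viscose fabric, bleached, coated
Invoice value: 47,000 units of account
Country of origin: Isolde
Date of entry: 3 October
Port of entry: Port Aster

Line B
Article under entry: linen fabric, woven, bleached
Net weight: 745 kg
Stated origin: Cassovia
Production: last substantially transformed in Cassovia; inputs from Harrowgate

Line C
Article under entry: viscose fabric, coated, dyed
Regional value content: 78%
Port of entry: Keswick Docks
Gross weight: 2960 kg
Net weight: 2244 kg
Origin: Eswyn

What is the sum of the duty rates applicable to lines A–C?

Line A: viscose → 5.1; coated → 5.1.2; bleached → 5.1.2.1. Scheduled 13%. No special measure applies. → 13%.
Line B: linen → 5.2; woven → 5.2.2; bleached → 5.2.2.4. Scheduled 16%. quota on 5.2.2.4 exhausted → over-quota 30%; Cassovia agreement on 5.2.2.1: 5.2.2.4 not covered. → 30%.
Line C: viscose → 5.1; coated → 5.1.2; dyed → 5.1.2.4. Scheduled 25%. Eswyn agreement on 5.1: RVC ≥ 65% → 4% available; Eswyn agreement on 5.2.2: 5.1.2.4 not covered; preferential 4%. → 4%.
Sum: 13% + 30% + 4% = 47%.

47%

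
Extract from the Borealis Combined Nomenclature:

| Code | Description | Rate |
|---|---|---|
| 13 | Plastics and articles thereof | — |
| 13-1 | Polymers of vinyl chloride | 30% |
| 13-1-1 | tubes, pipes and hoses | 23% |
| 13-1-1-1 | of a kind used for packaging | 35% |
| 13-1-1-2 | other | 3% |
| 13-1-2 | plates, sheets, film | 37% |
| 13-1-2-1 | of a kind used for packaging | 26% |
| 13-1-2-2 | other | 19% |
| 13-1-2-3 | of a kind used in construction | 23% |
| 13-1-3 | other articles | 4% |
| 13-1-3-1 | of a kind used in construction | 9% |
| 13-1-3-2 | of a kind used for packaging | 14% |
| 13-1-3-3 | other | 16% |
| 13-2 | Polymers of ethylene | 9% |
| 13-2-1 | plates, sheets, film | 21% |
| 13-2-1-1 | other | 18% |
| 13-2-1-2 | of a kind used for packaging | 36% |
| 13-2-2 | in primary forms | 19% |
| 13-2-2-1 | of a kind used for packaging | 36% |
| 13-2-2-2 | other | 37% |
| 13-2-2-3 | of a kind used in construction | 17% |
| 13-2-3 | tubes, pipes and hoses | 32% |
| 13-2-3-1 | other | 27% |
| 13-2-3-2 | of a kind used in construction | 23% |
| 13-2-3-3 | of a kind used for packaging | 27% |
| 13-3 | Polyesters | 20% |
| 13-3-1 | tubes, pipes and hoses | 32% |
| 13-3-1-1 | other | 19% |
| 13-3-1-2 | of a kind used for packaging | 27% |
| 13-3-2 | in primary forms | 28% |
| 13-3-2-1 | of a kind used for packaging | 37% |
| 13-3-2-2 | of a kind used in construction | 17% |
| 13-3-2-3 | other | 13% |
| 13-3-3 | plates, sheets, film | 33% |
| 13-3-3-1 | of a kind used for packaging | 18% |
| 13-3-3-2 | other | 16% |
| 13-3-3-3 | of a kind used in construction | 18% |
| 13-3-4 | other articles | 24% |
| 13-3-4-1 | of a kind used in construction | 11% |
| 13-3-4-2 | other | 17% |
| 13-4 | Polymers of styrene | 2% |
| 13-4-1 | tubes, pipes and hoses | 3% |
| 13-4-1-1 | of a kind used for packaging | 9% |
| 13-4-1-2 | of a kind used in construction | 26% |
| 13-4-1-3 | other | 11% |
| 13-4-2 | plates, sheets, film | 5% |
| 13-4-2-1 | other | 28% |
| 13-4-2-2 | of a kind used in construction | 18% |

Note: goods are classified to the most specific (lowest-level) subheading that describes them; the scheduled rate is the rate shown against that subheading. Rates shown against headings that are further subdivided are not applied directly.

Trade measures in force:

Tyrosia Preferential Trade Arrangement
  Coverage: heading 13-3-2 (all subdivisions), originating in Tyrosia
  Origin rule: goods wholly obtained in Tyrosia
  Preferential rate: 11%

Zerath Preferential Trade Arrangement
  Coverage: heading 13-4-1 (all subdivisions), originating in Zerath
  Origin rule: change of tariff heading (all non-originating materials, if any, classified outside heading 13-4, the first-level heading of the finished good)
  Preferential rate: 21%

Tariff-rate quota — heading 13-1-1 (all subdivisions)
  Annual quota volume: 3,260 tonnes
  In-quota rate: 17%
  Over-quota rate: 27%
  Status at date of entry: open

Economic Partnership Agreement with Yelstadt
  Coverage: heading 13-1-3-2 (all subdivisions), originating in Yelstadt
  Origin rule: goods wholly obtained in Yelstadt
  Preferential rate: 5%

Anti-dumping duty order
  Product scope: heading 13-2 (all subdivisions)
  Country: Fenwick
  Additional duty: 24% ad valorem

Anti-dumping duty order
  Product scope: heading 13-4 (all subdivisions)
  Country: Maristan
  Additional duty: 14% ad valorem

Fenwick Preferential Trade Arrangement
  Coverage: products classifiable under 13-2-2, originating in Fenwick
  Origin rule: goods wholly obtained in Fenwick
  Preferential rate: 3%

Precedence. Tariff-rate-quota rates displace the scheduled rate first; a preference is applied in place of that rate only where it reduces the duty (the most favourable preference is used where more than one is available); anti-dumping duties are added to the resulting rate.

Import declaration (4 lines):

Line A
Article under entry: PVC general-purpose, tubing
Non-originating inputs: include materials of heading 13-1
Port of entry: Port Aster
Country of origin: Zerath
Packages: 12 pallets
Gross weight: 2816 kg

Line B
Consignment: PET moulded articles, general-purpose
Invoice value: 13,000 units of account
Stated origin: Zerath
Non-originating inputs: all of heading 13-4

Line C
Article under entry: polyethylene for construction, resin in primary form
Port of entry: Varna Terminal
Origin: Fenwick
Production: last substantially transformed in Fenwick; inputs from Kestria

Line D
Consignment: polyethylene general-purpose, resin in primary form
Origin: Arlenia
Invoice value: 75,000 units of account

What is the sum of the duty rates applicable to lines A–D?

Line A: PVC → 13-1; tubing → 13-1-1; general-purpose → 13-1-1-2. Scheduled 3%. quota on 13-1-1 open → in-quota 17%; Zerath agreement on 13-4-1: 13-1-1-2 not covered. → 17%.
Line B: PET → 13-3; moulded articles → 13-3-4; general-purpose → 13-3-4-2. Scheduled 17%. Zerath agreement on 13-4-1: 13-3-4-2 not covered. → 17%.
Line C: polyethylene → 13-2; resin in primary form → 13-2-2; for construction → 13-2-2-3. Scheduled 17%. Fenwick agreement on 13-2-2: not wholly obtained; anti-dumping (Fenwick, 13-2): +24%; total 17% + 24% = 41%. → 41%.
Line D: polyethylene → 13-2; resin in primary form → 13-2-2; general-purpose → 13-2-2-2. Scheduled 37%. No special measure applies. → 37%.
Sum: 17% + 17% + 41% + 37% = 112%.

112%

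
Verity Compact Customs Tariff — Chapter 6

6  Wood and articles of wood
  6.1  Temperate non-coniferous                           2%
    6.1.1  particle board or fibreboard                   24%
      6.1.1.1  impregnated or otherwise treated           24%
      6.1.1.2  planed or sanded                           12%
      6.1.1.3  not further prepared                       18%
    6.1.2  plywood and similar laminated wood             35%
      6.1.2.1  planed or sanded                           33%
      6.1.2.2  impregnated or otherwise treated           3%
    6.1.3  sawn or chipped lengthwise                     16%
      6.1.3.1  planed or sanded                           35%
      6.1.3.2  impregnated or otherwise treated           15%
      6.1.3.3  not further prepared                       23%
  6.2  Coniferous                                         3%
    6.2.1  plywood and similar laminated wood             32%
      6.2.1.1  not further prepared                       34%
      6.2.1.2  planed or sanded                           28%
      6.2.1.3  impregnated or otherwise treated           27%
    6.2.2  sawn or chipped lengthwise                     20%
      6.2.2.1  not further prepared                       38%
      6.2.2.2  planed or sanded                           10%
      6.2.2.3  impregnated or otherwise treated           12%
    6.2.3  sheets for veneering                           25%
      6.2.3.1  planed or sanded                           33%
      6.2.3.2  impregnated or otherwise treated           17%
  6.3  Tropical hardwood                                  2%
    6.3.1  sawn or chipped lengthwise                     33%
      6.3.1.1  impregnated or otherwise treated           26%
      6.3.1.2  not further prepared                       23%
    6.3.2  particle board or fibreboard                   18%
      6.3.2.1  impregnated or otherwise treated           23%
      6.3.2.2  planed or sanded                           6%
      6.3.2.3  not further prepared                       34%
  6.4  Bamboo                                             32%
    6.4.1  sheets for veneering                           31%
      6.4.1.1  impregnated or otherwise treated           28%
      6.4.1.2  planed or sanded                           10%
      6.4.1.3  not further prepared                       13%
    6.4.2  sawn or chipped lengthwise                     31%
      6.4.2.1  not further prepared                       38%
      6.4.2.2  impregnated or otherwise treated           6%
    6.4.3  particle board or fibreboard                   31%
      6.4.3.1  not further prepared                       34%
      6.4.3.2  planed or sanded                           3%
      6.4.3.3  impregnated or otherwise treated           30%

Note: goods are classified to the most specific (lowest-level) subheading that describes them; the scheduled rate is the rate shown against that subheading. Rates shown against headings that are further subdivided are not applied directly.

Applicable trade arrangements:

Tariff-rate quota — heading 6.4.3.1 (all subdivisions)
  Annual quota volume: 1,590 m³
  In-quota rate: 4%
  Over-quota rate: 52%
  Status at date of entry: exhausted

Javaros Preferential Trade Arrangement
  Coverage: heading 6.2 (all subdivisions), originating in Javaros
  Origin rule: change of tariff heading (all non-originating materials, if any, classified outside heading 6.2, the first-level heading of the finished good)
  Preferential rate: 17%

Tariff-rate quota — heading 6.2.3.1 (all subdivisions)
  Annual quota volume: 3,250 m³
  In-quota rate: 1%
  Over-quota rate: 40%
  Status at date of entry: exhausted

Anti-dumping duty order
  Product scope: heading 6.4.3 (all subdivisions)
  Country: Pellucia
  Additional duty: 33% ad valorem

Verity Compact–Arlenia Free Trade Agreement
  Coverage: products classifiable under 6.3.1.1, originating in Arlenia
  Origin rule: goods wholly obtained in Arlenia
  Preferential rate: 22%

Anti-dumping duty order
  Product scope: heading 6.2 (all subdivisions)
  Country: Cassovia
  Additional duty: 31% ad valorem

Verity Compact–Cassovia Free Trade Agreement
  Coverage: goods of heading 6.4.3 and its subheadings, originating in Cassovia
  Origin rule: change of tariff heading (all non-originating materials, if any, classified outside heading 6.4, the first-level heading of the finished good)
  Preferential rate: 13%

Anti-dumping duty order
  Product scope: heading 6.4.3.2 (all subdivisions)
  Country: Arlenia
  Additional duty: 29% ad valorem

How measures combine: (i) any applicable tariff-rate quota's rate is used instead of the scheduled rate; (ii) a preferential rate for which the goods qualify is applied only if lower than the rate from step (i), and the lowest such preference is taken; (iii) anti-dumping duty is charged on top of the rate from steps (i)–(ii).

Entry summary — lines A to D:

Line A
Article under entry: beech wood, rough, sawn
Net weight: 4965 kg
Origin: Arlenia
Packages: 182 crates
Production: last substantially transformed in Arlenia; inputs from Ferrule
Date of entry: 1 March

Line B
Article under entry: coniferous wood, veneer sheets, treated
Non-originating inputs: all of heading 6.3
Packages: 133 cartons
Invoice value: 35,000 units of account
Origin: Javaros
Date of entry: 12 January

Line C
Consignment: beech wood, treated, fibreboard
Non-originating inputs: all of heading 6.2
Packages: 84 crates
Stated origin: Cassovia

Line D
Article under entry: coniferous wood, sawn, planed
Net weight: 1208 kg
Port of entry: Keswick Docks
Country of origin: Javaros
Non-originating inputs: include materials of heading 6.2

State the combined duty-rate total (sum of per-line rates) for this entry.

Line A: beech → 6.1; sawn → 6.1.3; rough → 6.1.3.3. Scheduled 23%. Arlenia agreement on 6.3.1.1: 6.1.3.3 not covered. → 23%.
Line B: coniferous → 6.2; veneer sheets → 6.2.3; treated → 6.2.3.2. Scheduled 17%. Javaros agreement on 6.2: CTH met → 17% available; preference 17% not lower than 17% → no reduction. → 17%.
Line C: beech → 6.1; fibreboard → 6.1.1; treated → 6.1.1.1. Scheduled 24%. Cassovia agreement on 6.4.3: 6.1.1.1 not covered. → 24%.
Line D: coniferous → 6.2; sawn → 6.2.2; planed → 6.2.2.2. Scheduled 10%. Javaros agreement on 6.2: CTH not met. → 10%.
Sum: 23% + 17% + 24% + 10% = 74%.

74%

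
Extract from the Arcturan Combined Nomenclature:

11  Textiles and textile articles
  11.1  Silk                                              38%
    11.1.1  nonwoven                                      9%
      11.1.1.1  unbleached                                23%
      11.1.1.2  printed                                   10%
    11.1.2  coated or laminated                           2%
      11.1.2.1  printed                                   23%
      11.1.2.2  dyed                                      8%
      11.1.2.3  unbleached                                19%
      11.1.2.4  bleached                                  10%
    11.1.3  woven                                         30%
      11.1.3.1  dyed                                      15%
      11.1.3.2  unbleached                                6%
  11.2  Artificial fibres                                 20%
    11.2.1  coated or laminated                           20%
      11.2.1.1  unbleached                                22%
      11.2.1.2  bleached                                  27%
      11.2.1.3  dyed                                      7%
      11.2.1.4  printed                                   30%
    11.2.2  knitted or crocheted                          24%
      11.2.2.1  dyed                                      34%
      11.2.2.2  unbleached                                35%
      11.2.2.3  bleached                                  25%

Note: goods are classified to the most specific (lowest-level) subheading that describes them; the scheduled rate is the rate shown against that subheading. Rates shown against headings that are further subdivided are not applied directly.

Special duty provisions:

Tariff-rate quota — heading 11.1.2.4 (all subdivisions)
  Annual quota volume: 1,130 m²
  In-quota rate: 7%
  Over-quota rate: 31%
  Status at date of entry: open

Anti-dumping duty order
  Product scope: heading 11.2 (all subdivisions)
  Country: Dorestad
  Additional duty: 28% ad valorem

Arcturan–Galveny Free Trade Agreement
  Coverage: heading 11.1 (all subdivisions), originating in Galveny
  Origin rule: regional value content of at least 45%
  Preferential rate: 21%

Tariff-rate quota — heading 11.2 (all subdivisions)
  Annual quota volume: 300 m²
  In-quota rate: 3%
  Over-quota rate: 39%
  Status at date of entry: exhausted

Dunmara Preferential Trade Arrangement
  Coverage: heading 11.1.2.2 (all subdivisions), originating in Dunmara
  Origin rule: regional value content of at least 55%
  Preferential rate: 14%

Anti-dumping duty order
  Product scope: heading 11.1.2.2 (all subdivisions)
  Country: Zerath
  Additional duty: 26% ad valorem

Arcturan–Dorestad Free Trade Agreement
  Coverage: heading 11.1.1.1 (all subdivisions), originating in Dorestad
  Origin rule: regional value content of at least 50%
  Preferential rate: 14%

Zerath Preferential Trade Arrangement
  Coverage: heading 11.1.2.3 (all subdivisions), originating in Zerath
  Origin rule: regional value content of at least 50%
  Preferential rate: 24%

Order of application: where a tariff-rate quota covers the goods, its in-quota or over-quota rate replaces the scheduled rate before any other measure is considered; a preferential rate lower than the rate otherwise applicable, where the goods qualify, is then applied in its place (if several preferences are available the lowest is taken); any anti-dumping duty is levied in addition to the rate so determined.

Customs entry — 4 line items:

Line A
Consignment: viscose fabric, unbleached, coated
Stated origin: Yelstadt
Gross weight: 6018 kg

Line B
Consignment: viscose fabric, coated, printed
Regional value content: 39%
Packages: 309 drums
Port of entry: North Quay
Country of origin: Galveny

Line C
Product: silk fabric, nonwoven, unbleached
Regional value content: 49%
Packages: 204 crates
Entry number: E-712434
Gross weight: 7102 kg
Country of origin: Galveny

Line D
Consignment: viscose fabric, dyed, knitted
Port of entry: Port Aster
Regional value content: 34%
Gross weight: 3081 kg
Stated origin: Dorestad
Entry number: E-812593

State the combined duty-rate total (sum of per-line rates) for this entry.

166%

Line A: viscose → 11.2; coated → 11.2.1; unbleached → 11.2.1.1. Scheduled 22%. quota on 11.2 exhausted → over-quota 39%. → 39%.
Line B: viscose → 11.2; coated → 11.2.1; printed → 11.2.1.4. Scheduled 30%. quota on 11.2 exhausted → over-quota 39%; Galveny agreement on 11.1: 11.2.1.4 not covered. → 39%.
Line C: silk → 11.1; nonwoven → 11.1.1; unbleached → 11.1.1.1. Scheduled 23%. Galveny agreement on 11.1: RVC ≥ 45% → 21% available; preferential 21%. → 21%.
Line D: viscose → 11.2; knitted → 11.2.2; dyed → 11.2.2.1. Scheduled 34%. quota on 11.2 exhausted → over-quota 39%; Dorestad agreement on 11.1.1.1: 11.2.2.1 not covered; anti-dumping (Dorestad, 11.2): +28%; total 39% + 28% = 67%. → 67%.
Sum: 39% + 39% + 21% + 67% = 166%.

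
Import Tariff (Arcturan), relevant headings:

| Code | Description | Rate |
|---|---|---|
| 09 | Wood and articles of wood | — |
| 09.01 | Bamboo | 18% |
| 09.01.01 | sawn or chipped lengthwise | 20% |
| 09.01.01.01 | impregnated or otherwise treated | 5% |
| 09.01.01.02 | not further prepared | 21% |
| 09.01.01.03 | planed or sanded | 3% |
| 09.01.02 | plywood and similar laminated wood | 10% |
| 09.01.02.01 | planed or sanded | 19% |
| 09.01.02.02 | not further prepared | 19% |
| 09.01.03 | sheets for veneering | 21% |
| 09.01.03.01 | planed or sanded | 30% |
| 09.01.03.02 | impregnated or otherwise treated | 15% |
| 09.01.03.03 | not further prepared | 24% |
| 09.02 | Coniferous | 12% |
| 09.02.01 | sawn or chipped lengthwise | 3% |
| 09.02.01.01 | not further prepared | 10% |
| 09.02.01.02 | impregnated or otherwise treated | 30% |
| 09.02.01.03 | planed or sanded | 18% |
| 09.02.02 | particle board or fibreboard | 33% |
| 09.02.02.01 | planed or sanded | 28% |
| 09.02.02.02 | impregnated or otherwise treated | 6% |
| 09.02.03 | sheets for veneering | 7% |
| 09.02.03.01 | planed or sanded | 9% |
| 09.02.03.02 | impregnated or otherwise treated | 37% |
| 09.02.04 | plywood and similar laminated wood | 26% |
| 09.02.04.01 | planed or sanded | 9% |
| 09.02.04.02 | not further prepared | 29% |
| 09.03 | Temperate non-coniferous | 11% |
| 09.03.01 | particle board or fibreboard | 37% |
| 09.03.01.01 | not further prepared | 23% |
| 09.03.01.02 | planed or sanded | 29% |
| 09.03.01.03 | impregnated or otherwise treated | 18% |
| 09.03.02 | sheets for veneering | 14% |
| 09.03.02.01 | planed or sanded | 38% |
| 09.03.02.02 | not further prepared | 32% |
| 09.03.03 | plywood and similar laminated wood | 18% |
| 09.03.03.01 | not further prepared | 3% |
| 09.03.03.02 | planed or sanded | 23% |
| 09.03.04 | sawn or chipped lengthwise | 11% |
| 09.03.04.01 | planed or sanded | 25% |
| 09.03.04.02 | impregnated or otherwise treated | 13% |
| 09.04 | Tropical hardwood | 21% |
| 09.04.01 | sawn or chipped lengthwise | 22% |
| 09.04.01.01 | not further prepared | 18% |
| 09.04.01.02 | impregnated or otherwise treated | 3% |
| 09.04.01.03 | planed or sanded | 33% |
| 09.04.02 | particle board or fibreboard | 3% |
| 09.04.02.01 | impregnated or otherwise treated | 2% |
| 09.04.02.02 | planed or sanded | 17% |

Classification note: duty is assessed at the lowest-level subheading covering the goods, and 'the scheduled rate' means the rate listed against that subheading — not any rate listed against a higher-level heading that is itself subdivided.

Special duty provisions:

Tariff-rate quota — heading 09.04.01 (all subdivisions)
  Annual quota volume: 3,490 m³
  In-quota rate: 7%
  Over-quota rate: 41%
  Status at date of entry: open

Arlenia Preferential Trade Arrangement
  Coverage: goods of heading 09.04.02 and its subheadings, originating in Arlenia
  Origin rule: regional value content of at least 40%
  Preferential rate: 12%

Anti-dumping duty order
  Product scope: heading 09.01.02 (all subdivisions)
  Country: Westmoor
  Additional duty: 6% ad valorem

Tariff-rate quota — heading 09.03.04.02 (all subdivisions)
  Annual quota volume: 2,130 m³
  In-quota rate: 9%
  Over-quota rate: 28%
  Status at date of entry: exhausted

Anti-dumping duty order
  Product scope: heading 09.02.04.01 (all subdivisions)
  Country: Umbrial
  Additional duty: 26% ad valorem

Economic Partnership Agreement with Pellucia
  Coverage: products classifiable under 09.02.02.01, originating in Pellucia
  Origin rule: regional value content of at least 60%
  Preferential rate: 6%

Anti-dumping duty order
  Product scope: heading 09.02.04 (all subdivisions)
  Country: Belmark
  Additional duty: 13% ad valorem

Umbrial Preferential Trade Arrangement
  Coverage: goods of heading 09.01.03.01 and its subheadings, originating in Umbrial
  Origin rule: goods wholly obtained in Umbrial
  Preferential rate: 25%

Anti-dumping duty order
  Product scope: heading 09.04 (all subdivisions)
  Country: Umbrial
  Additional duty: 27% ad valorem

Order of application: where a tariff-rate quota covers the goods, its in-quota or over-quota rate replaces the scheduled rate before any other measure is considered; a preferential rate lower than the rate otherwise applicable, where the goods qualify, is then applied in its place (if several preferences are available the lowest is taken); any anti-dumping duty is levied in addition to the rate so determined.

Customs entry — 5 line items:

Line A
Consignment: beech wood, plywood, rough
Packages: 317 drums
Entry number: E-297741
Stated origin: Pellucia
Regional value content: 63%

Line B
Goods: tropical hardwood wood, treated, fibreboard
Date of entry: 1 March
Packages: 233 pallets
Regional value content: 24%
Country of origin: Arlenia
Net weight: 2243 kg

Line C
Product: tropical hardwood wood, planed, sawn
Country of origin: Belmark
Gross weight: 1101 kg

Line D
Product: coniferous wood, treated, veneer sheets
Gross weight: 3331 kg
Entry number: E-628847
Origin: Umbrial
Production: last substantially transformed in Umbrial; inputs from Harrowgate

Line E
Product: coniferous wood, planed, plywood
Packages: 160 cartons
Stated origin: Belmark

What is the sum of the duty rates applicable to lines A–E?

Line A: beech → 09.03; plywood → 09.03.03; rough → 09.03.03.01. Scheduled 3%. Pellucia agreement on 09.02.02.01: 09.03.03.01 not covered. → 3%.
Line B: tropical hardwood → 09.04; fibreboard → 09.04.02; treated → 09.04.02.01. Scheduled 2%. Arlenia agreement on 09.04.02: RVC < 40%. → 2%.
Line C: tropical hardwood → 09.04; sawn → 09.04.01; planed → 09.04.01.03. Scheduled 33%. quota on 09.04.01 open → in-quota 7%. → 7%.
Line D: coniferous → 09.02; veneer sheets → 09.02.03; treated → 09.02.03.02. Scheduled 37%. Umbrial agreement on 09.01.03.01: 09.02.03.02 not covered. → 37%.
Line E: coniferous → 09.02; plywood → 09.02.04; planed → 09.02.04.01. Scheduled 9%. anti-dumping (Belmark, 09.02.04): +13%; total 9% + 13% = 22%. → 22%.
Sum: 3% + 2% + 7% + 37% + 22% = 71%.

71%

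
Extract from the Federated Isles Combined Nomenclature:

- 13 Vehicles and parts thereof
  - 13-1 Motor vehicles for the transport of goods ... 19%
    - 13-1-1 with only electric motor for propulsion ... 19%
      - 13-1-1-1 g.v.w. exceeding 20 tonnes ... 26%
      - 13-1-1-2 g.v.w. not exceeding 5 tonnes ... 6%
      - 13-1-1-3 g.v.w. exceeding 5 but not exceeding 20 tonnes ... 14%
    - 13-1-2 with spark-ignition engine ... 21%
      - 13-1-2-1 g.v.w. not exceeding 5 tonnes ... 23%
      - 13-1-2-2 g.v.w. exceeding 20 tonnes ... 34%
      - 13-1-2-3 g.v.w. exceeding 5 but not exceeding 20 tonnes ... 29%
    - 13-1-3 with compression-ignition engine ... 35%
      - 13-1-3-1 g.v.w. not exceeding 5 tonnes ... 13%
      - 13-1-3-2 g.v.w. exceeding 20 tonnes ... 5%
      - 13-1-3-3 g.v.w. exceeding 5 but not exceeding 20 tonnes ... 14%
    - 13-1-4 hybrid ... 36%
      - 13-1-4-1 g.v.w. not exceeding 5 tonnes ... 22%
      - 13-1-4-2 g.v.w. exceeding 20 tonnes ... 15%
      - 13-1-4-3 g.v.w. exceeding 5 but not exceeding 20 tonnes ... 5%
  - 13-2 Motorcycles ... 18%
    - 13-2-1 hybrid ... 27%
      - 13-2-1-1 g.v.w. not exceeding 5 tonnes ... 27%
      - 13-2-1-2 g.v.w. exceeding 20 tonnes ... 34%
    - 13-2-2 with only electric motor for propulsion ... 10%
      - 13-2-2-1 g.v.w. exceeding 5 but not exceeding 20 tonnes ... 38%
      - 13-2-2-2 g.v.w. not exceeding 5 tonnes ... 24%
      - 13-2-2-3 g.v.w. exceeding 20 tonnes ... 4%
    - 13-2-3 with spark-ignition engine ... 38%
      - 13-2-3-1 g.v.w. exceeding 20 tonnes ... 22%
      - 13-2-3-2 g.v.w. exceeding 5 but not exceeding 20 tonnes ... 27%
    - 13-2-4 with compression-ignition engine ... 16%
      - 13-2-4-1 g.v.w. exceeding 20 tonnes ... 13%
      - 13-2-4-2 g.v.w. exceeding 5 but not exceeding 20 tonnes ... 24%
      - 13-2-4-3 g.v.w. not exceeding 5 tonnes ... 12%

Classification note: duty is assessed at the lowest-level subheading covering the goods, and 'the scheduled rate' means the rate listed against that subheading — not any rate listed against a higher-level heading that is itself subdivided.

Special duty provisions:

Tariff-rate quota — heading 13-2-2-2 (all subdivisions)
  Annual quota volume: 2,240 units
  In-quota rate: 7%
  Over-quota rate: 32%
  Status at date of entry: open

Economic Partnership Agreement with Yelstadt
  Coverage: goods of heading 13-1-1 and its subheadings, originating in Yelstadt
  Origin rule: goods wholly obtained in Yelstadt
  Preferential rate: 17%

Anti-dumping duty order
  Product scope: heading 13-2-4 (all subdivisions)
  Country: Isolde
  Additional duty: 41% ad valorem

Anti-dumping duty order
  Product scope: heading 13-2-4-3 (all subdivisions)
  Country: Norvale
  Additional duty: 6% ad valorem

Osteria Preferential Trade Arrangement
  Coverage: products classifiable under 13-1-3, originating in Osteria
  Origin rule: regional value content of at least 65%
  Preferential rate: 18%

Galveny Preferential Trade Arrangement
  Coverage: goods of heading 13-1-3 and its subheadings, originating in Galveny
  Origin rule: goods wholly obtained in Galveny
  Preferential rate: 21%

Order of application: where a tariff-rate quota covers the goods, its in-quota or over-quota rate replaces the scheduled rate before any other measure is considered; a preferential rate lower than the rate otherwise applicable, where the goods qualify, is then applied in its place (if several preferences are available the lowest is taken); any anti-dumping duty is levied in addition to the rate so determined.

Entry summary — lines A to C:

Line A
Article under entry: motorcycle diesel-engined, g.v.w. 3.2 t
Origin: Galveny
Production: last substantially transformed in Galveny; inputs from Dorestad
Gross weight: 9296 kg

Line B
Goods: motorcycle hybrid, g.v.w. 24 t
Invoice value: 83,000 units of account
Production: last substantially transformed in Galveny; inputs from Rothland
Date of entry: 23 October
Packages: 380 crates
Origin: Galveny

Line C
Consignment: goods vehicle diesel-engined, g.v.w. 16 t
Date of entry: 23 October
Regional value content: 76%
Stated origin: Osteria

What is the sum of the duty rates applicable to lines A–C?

60%

Line A: motorcycle → 13-2; diesel-engined → 13-2-4; g.v.w. 3.2 t → 13-2-4-3. Scheduled 12%. Galveny agreement on 13-1-3: 13-2-4-3 not covered. → 12%.
Line B: motorcycle → 13-2; hybrid → 13-2-1; g.v.w. 24 t → 13-2-1-2. Scheduled 34%. Galveny agreement on 13-1-3: 13-2-1-2 not covered. → 34%.
Line C: goods vehicle → 13-1; diesel-engined → 13-1-3; g.v.w. 16 t → 13-1-3-3. Scheduled 14%. Osteria agreement on 13-1-3: RVC ≥ 65% → 18% available; preference 18% not lower than 14% → no reduction. → 14%.
Sum: 12% + 34% + 14% = 60%.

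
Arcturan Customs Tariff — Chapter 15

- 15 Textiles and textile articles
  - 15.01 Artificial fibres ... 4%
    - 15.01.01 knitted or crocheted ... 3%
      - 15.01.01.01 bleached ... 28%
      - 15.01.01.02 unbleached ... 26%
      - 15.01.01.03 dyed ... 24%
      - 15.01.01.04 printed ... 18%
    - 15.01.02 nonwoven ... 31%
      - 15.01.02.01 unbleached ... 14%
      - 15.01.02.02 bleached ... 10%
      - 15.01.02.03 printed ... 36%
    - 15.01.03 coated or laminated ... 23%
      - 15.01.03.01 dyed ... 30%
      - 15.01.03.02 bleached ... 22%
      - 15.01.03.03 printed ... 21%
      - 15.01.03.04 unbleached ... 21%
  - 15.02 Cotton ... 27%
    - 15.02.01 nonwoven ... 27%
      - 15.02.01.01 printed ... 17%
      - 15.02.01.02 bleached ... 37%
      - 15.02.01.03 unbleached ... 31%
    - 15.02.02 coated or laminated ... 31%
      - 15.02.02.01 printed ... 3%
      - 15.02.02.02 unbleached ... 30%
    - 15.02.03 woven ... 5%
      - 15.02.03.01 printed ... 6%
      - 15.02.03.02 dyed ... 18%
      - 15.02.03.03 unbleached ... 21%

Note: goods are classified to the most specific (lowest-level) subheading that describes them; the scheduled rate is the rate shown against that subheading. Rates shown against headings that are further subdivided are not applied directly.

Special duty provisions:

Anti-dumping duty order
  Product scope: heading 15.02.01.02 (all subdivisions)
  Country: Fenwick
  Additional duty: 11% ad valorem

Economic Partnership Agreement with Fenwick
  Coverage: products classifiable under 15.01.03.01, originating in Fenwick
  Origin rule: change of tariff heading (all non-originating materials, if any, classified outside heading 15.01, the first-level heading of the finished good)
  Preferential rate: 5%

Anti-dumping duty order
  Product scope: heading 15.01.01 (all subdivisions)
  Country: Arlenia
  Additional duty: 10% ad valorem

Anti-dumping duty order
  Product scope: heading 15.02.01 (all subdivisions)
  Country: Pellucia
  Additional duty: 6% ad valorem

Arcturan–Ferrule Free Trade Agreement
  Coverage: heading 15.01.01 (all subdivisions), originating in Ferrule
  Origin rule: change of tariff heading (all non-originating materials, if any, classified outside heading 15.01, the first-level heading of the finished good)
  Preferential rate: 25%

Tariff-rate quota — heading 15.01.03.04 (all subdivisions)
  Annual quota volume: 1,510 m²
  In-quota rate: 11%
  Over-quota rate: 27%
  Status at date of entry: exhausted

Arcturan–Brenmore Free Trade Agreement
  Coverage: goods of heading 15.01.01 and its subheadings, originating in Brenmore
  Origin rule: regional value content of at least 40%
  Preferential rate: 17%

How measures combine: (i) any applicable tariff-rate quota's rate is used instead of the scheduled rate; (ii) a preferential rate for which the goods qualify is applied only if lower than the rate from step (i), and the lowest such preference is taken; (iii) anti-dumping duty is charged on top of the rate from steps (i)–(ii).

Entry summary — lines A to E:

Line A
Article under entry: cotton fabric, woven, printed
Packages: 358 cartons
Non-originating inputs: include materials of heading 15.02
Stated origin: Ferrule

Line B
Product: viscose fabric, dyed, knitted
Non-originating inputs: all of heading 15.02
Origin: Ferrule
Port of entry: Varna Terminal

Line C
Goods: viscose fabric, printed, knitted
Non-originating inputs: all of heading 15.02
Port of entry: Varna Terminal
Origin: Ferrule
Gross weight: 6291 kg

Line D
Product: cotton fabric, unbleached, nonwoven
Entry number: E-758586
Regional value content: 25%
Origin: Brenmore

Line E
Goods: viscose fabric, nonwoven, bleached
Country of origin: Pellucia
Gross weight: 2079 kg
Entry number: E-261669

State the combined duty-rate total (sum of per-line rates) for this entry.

89%

Line A: cotton → 15.02; woven → 15.02.03; printed → 15.02.03.01. Scheduled 6%. Ferrule agreement on 15.01.01: 15.02.03.01 not covered. → 6%.
Line B: viscose → 15.01; knitted → 15.01.01; dyed → 15.01.01.03. Scheduled 24%. Ferrule agreement on 15.01.01: CTH met → 25% available; preference 25% not lower than 24% → no reduction. → 24%.
Line C: viscose → 15.01; knitted → 15.01.01; printed → 15.01.01.04. Scheduled 18%. Ferrule agreement on 15.01.01: CTH met → 25% available; preference 25% not lower than 18% → no reduction. → 18%.
Line D: cotton → 15.02; nonwoven → 15.02.01; unbleached → 15.02.01.03. Scheduled 31%. Brenmore agreement on 15.01.01: 15.02.01.03 not covered. → 31%.
Line E: viscose → 15.01; nonwoven → 15.01.02; bleached → 15.01.02.02. Scheduled 10%. No special measure applies. → 10%.
Sum: 6% + 24% + 18% + 31% + 10% = 89%.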